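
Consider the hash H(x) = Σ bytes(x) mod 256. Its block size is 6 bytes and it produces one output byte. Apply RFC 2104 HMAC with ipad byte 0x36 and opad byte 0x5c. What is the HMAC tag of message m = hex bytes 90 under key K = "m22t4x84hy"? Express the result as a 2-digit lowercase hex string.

Key "m22t4x84hy" = 6d 32 32 74 34 78 38 34 68 79 is 10 bytes > B = 6, so hash it first: H(key) = 3e, then zero-pad to 6 bytes: K' = 3e 00 00 00 00 00.
K' ⊕ ipad = 08 36 36 36 36 36.  K' ⊕ opad = 62 5c 5c 5c 5c 5c.
Inner input = (K'⊕ipad) ∥ m = 08 36 36 36 36 36 ∥ 90.
Inner hash: sum = 8+54+54+54+54+54+144 = 422; mod 256 = 166 → a6.
Outer input = (K'⊕opad) ∥ inner = 62 5c 5c 5c 5c 5c ∥ a6.
Outer hash (tag): sum = 98+92+92+92+92+92+166 = 724; mod 256 = 212 → d4.

d4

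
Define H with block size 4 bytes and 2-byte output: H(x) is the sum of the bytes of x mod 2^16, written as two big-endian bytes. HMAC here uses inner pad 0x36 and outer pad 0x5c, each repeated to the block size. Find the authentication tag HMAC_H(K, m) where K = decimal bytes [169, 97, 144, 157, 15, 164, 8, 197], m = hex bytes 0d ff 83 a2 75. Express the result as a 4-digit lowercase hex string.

02cd

Key decimal bytes [169, 97, 144, 157, 15, 164, 8, 197] = a9 61 90 9d 0f a4 08 c5 is 8 bytes > B = 4, so hash it first: H(key) = 03 b7, then zero-pad to 4 bytes: K' = 03 b7 00 00.
K' ⊕ ipad = 35 81 36 36.  K' ⊕ opad = 5f eb 5c 5c.
Inner input = (K'⊕ipad) ∥ m = 35 81 36 36 ∥ 0d ff 83 a2 75.
Inner hash: sum = 53+129+54+54+13+255+131+162+117 = 968 → 03 c8.
Outer input = (K'⊕opad) ∥ inner = 5f eb 5c 5c ∥ 03 c8.
Outer hash (tag): sum = 95+235+92+92+3+200 = 717 → 02 cd.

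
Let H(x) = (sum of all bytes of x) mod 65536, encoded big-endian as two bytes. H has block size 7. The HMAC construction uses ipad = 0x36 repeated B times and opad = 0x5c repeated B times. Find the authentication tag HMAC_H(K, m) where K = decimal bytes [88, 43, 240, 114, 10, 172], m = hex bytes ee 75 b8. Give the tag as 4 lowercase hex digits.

Key decimal bytes [88, 43, 240, 114, 10, 172] = 58 2b f0 72 0a ac is 6 bytes ≤ B = 7; zero-pad to 7 bytes: K' = 58 2b f0 72 0a ac 00.
K' ⊕ ipad = 6e 1d c6 44 3c 9a 36.  K' ⊕ opad = 04 77 ac 2e 56 f0 5c.
Inner input = (K'⊕ipad) ∥ m = 6e 1d c6 44 3c 9a 36 ∥ ee 75 b8.
Inner hash: sum = 110+29+198+68+60+154+54+238+117+184 = 1212 → 04 bc.
Outer input = (K'⊕opad) ∥ inner = 04 77 ac 2e 56 f0 5c ∥ 04 bc.
Outer hash (tag): sum = 4+119+172+46+86+240+92+4+188 = 951 → 03 b7.

03b7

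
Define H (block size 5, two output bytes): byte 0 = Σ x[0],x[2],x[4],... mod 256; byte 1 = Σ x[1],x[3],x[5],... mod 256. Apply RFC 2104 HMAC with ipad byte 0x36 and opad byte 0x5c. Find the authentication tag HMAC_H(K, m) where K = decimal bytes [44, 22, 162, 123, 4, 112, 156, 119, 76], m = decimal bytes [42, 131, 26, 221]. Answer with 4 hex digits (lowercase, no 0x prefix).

66d8

Key decimal bytes [44, 22, 162, 123, 4, 112, 156, 119, 76] = 2c 16 a2 7b 04 70 9c 77 4c is 9 bytes > B = 5, so hash it first: H(key) = ba 78, then zero-pad to 5 bytes: K' = ba 78 00 00 00.
K' ⊕ ipad = 8c 4e 36 36 36.  K' ⊕ opad = e6 24 5c 5c 5c.
Inner input = (K'⊕ipad) ∥ m = 8c 4e 36 36 36 ∥ 2a 83 1a dd.
Inner hash: even-index sum = 600 mod 256 = 88; odd-index sum = 200 mod 256 = 200 → 58 c8.
Outer input = (K'⊕opad) ∥ inner = e6 24 5c 5c 5c ∥ 58 c8.
Outer hash (tag): even-index sum = 614 mod 256 = 102; odd-index sum = 216 mod 256 = 216 → 66 d8.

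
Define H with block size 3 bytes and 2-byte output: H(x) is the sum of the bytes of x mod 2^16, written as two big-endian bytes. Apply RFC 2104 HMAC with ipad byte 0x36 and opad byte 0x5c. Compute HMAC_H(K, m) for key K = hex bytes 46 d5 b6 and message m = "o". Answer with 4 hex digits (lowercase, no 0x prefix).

Key hex bytes 46 d5 b6 is exactly B = 3 bytes: K' = 46 d5 b6.
K' ⊕ ipad = 70 e3 80.  K' ⊕ opad = 1a 89 ea.
Inner input = (K'⊕ipad) ∥ m = 70 e3 80 ∥ 6f.
Inner hash: sum = 112+227+128+111 = 578 → 02 42.
Outer input = (K'⊕opad) ∥ inner = 1a 89 ea ∥ 02 42.
Outer hash (tag): sum = 26+137+234+2+66 = 465 → 01 d1.

01d1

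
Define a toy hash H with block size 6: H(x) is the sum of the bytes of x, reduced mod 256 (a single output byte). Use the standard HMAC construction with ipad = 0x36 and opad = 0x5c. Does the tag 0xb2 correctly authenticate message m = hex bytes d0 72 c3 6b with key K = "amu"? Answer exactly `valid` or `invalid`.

Key "amu" = 61 6d 75 is 3 bytes ≤ B = 6; zero-pad to 6 bytes: K' = 61 6d 75 00 00 00.
K' ⊕ ipad = 57 5b 43 36 36 36; K' ⊕ opad = 3d 31 29 5c 5c 5c.
Inner hash: sum = 87+91+67+54+54+54+208+114+195+107 = 1031; mod 256 = 7 → 07.
Outer hash (recomputed tag): sum = 61+49+41+92+92+92+7 = 434; mod 256 = 178 → b2.
Recomputed tag = b2; claimed = b2 → match.

valid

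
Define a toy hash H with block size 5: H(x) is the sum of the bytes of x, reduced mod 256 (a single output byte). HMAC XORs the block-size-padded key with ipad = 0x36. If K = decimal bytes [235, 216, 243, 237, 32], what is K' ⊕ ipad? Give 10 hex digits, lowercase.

Key decimal bytes [235, 216, 243, 237, 32] = eb d8 f3 ed 20 is exactly B = 5 bytes: K' = eb d8 f3 ed 20.
XOR each byte with 0x36: eb⊕36=dd, d8⊕36=ee, f3⊕36=c5, ed⊕36=db, 20⊕36=16.

ddeec5db16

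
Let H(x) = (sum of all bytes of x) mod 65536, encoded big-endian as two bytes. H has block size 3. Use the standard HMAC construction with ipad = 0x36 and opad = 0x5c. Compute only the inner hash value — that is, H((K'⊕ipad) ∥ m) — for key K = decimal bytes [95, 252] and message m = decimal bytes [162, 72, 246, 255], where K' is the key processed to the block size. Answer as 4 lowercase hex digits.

0448

Key decimal bytes [95, 252] = 5f fc is 2 bytes ≤ B = 3; zero-pad to 3 bytes: K' = 5f fc 00.
K' ⊕ ipad = 69 ca 36.
Inner input = 69 ca 36 ∥ a2 48 f6 ff.
Inner hash: sum = 105+202+54+162+72+246+255 = 1096 → 04 48.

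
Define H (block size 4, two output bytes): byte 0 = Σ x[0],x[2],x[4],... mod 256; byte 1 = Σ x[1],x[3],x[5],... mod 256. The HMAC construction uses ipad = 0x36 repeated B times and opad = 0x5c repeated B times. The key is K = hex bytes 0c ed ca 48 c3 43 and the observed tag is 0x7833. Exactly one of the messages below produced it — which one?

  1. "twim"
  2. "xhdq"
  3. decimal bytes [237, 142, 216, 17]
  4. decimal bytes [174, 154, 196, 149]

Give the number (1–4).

Key hex bytes 0c ed ca 48 c3 43 is 6 bytes > B = 4, so hash it first: H(key) = 99 78, then zero-pad to 4 bytes: K' = 99 78 00 00.
K' ⊕ ipad = af 4e 36 36; K' ⊕ opad = c5 24 5c 5c.
m1: inner = H(af 4e 36 36 74 77 69 6d) = c2 68; tag = H(c5 24 5c 5c c2 68) = e3e8
m2: inner = H(af 4e 36 36 78 68 64 71) = c1 5d; tag = H(c5 24 5c 5c c1 5d) = e2dd
m3: inner = H(af 4e 36 36 ed 8e d8 11) = aa 23; tag = H(c5 24 5c 5c aa 23) = cba3
m4: inner = H(af 4e 36 36 ae 9a c4 95) = 57 b3; tag = H(c5 24 5c 5c 57 b3) = 7833 ← matches

4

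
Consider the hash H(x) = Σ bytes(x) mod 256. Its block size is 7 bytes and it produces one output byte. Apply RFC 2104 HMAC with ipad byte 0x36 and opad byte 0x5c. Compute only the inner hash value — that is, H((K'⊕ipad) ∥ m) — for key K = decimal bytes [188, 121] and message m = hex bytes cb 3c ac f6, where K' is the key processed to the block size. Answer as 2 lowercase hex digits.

Key decimal bytes [188, 121] = bc 79 is 2 bytes ≤ B = 7; zero-pad to 7 bytes: K' = bc 79 00 00 00 00 00.
K' ⊕ ipad = 8a 4f 36 36 36 36 36.
Inner input = 8a 4f 36 36 36 36 36 ∥ cb 3c ac f6.
Inner hash: sum = 138+79+54+54+54+54+54+203+60+172+246 = 1168; mod 256 = 144 → 90.

90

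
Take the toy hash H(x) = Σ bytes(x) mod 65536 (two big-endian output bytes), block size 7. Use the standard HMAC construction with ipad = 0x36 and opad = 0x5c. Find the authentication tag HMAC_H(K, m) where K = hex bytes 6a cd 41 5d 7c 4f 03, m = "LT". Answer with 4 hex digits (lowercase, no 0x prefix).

Key hex bytes 6a cd 41 5d 7c 4f 03 is exactly B = 7 bytes: K' = 6a cd 41 5d 7c 4f 03.
K' ⊕ ipad = 5c fb 77 6b 4a 79 35.  K' ⊕ opad = 36 91 1d 01 20 13 5f.
Inner input = (K'⊕ipad) ∥ m = 5c fb 77 6b 4a 79 35 ∥ 4c 54.
Inner hash: sum = 92+251+119+107+74+121+53+76+84 = 977 → 03 d1.
Outer input = (K'⊕opad) ∥ inner = 36 91 1d 01 20 13 5f ∥ 03 d1.
Outer hash (tag): sum = 54+145+29+1+32+19+95+3+209 = 587 → 02 4b.

024b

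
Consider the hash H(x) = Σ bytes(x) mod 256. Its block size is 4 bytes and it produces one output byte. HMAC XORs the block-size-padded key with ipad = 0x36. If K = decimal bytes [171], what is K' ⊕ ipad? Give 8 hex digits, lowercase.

Key decimal bytes [171] = ab is 1 byte ≤ B = 4; zero-pad to 4 bytes: K' = ab 00 00 00.
XOR each byte with 0x36: ab⊕36=9d, 00⊕36=36, 00⊕36=36, 00⊕36=36.

9d363636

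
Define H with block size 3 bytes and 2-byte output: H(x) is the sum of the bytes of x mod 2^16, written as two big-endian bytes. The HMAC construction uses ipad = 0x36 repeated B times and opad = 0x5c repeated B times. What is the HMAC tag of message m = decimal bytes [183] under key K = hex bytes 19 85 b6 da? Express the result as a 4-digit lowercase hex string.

Key hex bytes 19 85 b6 da is 4 bytes > B = 3, so hash it first: H(key) = 02 2e, then zero-pad to 3 bytes: K' = 02 2e 00.
K' ⊕ ipad = 34 18 36.  K' ⊕ opad = 5e 72 5c.
Inner input = (K'⊕ipad) ∥ m = 34 18 36 ∥ b7.
Inner hash: sum = 52+24+54+183 = 313 → 01 39.
Outer input = (K'⊕opad) ∥ inner = 5e 72 5c ∥ 01 39.
Outer hash (tag): sum = 94+114+92+1+57 = 358 → 01 66.

0166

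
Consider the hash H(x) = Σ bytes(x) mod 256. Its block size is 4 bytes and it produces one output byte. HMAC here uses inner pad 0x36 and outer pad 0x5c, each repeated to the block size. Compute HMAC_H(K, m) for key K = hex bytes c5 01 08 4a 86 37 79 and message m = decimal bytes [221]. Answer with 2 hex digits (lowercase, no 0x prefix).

1d

Key hex bytes c5 01 08 4a 86 37 79 is 7 bytes > B = 4, so hash it first: H(key) = 4e, then zero-pad to 4 bytes: K' = 4e 00 00 00.
K' ⊕ ipad = 78 36 36 36.  K' ⊕ opad = 12 5c 5c 5c.
Inner input = (K'⊕ipad) ∥ m = 78 36 36 36 ∥ dd.
Inner hash: sum = 120+54+54+54+221 = 503; mod 256 = 247 → f7.
Outer input = (K'⊕opad) ∥ inner = 12 5c 5c 5c ∥ f7.
Outer hash (tag): sum = 18+92+92+92+247 = 541; mod 256 = 29 → 1d.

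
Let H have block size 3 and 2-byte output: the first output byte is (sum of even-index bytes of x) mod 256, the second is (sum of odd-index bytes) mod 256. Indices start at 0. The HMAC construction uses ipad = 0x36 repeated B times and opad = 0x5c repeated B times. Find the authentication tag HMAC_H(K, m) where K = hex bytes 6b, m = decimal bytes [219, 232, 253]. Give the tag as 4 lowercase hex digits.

Key hex bytes 6b is 1 byte ≤ B = 3; zero-pad to 3 bytes: K' = 6b 00 00.
K' ⊕ ipad = 5d 36 36.  K' ⊕ opad = 37 5c 5c.
Inner input = (K'⊕ipad) ∥ m = 5d 36 36 ∥ db e8 fd.
Inner hash: even-index sum = 379 mod 256 = 123; odd-index sum = 526 mod 256 = 14 → 7b 0e.
Outer input = (K'⊕opad) ∥ inner = 37 5c 5c ∥ 7b 0e.
Outer hash (tag): even-index sum = 161 mod 256 = 161; odd-index sum = 215 mod 256 = 215 → a1 d7.

a1d7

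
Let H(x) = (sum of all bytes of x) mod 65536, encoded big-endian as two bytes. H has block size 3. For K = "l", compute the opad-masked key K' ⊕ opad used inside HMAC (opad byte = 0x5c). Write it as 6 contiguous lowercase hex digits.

305c5c

Key "l" = 6c is 1 byte ≤ B = 3; zero-pad to 3 bytes: K' = 6c 00 00.
XOR each byte with 0x5c: 6c⊕5c=30, 00⊕5c=5c, 00⊕5c=5c.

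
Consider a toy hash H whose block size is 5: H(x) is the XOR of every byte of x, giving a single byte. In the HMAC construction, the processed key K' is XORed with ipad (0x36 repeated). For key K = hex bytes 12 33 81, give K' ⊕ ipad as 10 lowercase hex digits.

2405b73636

Key hex bytes 12 33 81 is 3 bytes ≤ B = 5; zero-pad to 5 bytes: K' = 12 33 81 00 00.
XOR each byte with 0x36: 12⊕36=24, 33⊕36=05, 81⊕36=b7, 00⊕36=36, 00⊕36=36.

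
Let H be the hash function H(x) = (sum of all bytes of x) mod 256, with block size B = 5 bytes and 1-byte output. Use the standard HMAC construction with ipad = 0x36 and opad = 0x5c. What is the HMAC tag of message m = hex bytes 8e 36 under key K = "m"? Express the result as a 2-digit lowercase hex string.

Key "m" = 6d is 1 byte ≤ B = 5; zero-pad to 5 bytes: K' = 6d 00 00 00 00.
K' ⊕ ipad = 5b 36 36 36 36.  K' ⊕ opad = 31 5c 5c 5c 5c.
Inner input = (K'⊕ipad) ∥ m = 5b 36 36 36 36 ∥ 8e 36.
Inner hash: sum = 91+54+54+54+54+142+54 = 503; mod 256 = 247 → f7.
Outer input = (K'⊕opad) ∥ inner = 31 5c 5c 5c 5c ∥ f7.
Outer hash (tag): sum = 49+92+92+92+92+247 = 664; mod 256 = 152 → 98.

98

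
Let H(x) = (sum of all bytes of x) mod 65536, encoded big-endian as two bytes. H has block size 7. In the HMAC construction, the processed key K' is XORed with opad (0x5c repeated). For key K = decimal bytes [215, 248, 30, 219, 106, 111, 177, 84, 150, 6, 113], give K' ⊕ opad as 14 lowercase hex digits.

59ef5c5c5c5c5c

Key decimal bytes [215, 248, 30, 219, 106, 111, 177, 84, 150, 6, 113] = d7 f8 1e db 6a 6f b1 54 96 06 71 is 11 bytes > B = 7, so hash it first: H(key) = 05 b3, then zero-pad to 7 bytes: K' = 05 b3 00 00 00 00 00.
XOR each byte with 0x5c: 05⊕5c=59, b3⊕5c=ef, 00⊕5c=5c, 00⊕5c=5c, 00⊕5c=5c, 00⊕5c=5c, 00⊕5c=5c.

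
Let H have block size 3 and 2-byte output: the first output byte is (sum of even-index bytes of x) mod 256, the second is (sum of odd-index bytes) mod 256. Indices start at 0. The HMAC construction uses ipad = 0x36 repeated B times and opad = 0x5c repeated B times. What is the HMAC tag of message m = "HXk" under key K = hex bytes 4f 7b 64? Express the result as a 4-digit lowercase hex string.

Key hex bytes 4f 7b 64 is exactly B = 3 bytes: K' = 4f 7b 64.
K' ⊕ ipad = 79 4d 52.  K' ⊕ opad = 13 27 38.
Inner input = (K'⊕ipad) ∥ m = 79 4d 52 ∥ 48 58 6b.
Inner hash: even-index sum = 291 mod 256 = 35; odd-index sum = 256 mod 256 = 0 → 23 00.
Outer input = (K'⊕opad) ∥ inner = 13 27 38 ∥ 23 00.
Outer hash (tag): even-index sum = 75 mod 256 = 75; odd-index sum = 74 mod 256 = 74 → 4b 4a.

4b4a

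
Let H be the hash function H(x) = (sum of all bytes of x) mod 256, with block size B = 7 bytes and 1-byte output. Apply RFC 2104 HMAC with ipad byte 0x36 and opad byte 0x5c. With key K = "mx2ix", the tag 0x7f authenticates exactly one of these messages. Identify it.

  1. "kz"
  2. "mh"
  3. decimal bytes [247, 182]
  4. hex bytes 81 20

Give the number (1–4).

1

Key "mx2ix" = 6d 78 32 69 78 is 5 bytes ≤ B = 7; zero-pad to 7 bytes: K' = 6d 78 32 69 78 00 00.
K' ⊕ ipad = 5b 4e 04 5f 4e 36 36; K' ⊕ opad = 31 24 6e 35 24 5c 5c.
m1: inner = H(5b 4e 04 5f 4e 36 36 6b 7a) = ab; tag = H(31 24 6e 35 24 5c 5c ab) = 7f ← matches
m2: inner = H(5b 4e 04 5f 4e 36 36 6d 68) = 9b; tag = H(31 24 6e 35 24 5c 5c 9b) = 6f
m3: inner = H(5b 4e 04 5f 4e 36 36 f7 b6) = 73; tag = H(31 24 6e 35 24 5c 5c 73) = 47
m4: inner = H(5b 4e 04 5f 4e 36 36 81 20) = 67; tag = H(31 24 6e 35 24 5c 5c 67) = 3b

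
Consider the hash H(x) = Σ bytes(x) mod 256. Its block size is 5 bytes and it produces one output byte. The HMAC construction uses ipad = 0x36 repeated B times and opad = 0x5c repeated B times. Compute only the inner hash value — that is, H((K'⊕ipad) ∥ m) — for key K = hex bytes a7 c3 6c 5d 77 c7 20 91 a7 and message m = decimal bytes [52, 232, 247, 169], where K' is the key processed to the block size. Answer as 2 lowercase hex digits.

Key hex bytes a7 c3 6c 5d 77 c7 20 91 a7 is 9 bytes > B = 5, so hash it first: H(key) = c9, then zero-pad to 5 bytes: K' = c9 00 00 00 00.
K' ⊕ ipad = ff 36 36 36 36.
Inner input = ff 36 36 36 36 ∥ 34 e8 f7 a9.
Inner hash: sum = 255+54+54+54+54+52+232+247+169 = 1171; mod 256 = 147 → 93.

93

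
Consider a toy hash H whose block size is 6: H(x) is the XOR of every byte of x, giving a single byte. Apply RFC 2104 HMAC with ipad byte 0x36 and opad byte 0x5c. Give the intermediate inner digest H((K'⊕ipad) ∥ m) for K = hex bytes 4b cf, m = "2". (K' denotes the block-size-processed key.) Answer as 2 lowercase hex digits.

b6

Key hex bytes 4b cf is 2 bytes ≤ B = 6; zero-pad to 6 bytes: K' = 4b cf 00 00 00 00.
K' ⊕ ipad = 7d f9 36 36 36 36.
Inner input = 7d f9 36 36 36 36 ∥ 32.
Inner hash: XOR 7d⊕f9⊕36⊕36⊕36⊕36⊕32 = b6.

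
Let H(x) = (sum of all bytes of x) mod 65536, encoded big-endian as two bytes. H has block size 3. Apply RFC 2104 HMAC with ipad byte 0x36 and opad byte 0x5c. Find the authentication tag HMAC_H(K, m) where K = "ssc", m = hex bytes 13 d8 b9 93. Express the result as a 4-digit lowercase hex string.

Key "ssc" = 73 73 63 is exactly B = 3 bytes: K' = 73 73 63.
K' ⊕ ipad = 45 45 55.  K' ⊕ opad = 2f 2f 3f.
Inner input = (K'⊕ipad) ∥ m = 45 45 55 ∥ 13 d8 b9 93.
Inner hash: sum = 69+69+85+19+216+185+147 = 790 → 03 16.
Outer input = (K'⊕opad) ∥ inner = 2f 2f 3f ∥ 03 16.
Outer hash (tag): sum = 47+47+63+3+22 = 182 → 00 b6.

00b6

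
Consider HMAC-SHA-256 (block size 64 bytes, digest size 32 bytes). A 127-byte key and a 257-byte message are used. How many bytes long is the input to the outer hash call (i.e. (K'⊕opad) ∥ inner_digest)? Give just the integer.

96

Key is 127 > 64 bytes, so it is hashed to 32 bytes then zero-padded to 64: |K'| = 64.
Outer input = (K'⊕opad) ∥ H(inner) → 64 + 32 = 96 bytes.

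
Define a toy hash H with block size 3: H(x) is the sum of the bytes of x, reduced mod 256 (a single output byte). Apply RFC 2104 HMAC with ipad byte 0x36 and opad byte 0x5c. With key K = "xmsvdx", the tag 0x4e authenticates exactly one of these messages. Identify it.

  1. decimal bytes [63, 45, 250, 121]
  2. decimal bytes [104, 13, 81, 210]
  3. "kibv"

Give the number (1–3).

Key "xmsvdx" = 78 6d 73 76 64 78 is 6 bytes > B = 3, so hash it first: H(key) = aa, then zero-pad to 3 bytes: K' = aa 00 00.
K' ⊕ ipad = 9c 36 36; K' ⊕ opad = f6 5c 5c.
m1: inner = H(9c 36 36 3f 2d fa 79) = e7; tag = H(f6 5c 5c e7) = 95
m2: inner = H(9c 36 36 68 0d 51 d2) = a0; tag = H(f6 5c 5c a0) = 4e ← matches
m3: inner = H(9c 36 36 6b 69 62 76) = b4; tag = H(f6 5c 5c b4) = 62

2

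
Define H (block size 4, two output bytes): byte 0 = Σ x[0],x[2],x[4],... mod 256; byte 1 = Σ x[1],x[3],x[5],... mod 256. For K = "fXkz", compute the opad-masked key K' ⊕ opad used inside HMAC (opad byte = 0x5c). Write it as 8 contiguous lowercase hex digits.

3a043726

Key "fXkz" = 66 58 6b 7a is exactly B = 4 bytes: K' = 66 58 6b 7a.
XOR each byte with 0x5c: 66⊕5c=3a, 58⊕5c=04, 6b⊕5c=37, 7a⊕5c=26.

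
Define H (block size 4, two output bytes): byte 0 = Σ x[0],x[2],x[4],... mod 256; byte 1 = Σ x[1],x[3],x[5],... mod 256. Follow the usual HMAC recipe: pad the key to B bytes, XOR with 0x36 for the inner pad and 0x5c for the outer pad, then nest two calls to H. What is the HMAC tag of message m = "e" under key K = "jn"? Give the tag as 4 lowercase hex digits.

Key "jn" = 6a 6e is 2 bytes ≤ B = 4; zero-pad to 4 bytes: K' = 6a 6e 00 00.
K' ⊕ ipad = 5c 58 36 36.  K' ⊕ opad = 36 32 5c 5c.
Inner input = (K'⊕ipad) ∥ m = 5c 58 36 36 ∥ 65.
Inner hash: even-index sum = 247 mod 256 = 247; odd-index sum = 142 mod 256 = 142 → f7 8e.
Outer input = (K'⊕opad) ∥ inner = 36 32 5c 5c ∥ f7 8e.
Outer hash (tag): even-index sum = 393 mod 256 = 137; odd-index sum = 284 mod 256 = 28 → 89 1c.

891c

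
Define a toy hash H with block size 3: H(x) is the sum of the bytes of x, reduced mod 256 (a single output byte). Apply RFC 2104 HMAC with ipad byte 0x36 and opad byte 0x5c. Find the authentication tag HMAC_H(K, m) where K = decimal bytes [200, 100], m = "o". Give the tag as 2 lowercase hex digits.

Key decimal bytes [200, 100] = c8 64 is 2 bytes ≤ B = 3; zero-pad to 3 bytes: K' = c8 64 00.
K' ⊕ ipad = fe 52 36.  K' ⊕ opad = 94 38 5c.
Inner input = (K'⊕ipad) ∥ m = fe 52 36 ∥ 6f.
Inner hash: sum = 254+82+54+111 = 501; mod 256 = 245 → f5.
Outer input = (K'⊕opad) ∥ inner = 94 38 5c ∥ f5.
Outer hash (tag): sum = 148+56+92+245 = 541; mod 256 = 29 → 1d.

1d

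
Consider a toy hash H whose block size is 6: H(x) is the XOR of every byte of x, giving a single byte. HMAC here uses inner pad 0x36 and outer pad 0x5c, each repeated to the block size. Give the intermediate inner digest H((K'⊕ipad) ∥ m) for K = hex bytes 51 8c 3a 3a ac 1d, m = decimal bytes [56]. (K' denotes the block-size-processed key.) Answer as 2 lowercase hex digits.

54

Key hex bytes 51 8c 3a 3a ac 1d is exactly B = 6 bytes: K' = 51 8c 3a 3a ac 1d.
K' ⊕ ipad = 67 ba 0c 0c 9a 2b.
Inner input = 67 ba 0c 0c 9a 2b ∥ 38.
Inner hash: XOR 67⊕ba⊕0c⊕0c⊕9a⊕2b⊕38 = 54.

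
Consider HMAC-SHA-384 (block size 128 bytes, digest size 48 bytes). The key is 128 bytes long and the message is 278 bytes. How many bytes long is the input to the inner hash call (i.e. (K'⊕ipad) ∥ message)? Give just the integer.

Key is 128 ≤ 128 bytes, zero-padded: |K'| = 128.
Inner input = (K'⊕ipad) ∥ m → 128 + 278 = 406 bytes.

406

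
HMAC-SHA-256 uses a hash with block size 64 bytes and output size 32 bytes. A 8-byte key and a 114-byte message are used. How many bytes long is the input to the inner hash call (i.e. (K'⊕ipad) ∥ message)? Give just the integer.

178

Key is 8 ≤ 64 bytes, zero-padded: |K'| = 64.
Inner input = (K'⊕ipad) ∥ m → 64 + 114 = 178 bytes.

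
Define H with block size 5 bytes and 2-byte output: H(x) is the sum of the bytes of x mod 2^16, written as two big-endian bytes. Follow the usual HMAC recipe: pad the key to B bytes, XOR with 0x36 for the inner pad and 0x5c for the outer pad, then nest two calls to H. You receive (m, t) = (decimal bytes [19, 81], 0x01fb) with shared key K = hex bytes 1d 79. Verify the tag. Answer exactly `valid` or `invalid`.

valid

Key hex bytes 1d 79 is 2 bytes ≤ B = 5; zero-pad to 5 bytes: K' = 1d 79 00 00 00.
K' ⊕ ipad = 2b 4f 36 36 36; K' ⊕ opad = 41 25 5c 5c 5c.
Inner hash: sum = 43+79+54+54+54+19+81 = 384 → 01 80.
Outer hash (recomputed tag): sum = 65+37+92+92+92+1+128 = 507 → 01 fb.
Recomputed tag = 01fb; claimed = 01fb → match.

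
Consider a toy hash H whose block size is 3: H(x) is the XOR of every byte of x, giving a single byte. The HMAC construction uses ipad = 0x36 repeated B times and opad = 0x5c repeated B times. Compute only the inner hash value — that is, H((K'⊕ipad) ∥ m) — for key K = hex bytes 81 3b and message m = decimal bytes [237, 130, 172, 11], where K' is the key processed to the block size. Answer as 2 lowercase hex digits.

Key hex bytes 81 3b is 2 bytes ≤ B = 3; zero-pad to 3 bytes: K' = 81 3b 00.
K' ⊕ ipad = b7 0d 36.
Inner input = b7 0d 36 ∥ ed 82 ac 0b.
Inner hash: XOR b7⊕0d⊕36⊕ed⊕82⊕ac⊕0b = 44.

44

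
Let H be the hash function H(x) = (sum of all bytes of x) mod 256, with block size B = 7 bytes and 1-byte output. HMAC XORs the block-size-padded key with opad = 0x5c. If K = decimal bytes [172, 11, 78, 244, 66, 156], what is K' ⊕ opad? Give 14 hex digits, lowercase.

Key decimal bytes [172, 11, 78, 244, 66, 156] = ac 0b 4e f4 42 9c is 6 bytes ≤ B = 7; zero-pad to 7 bytes: K' = ac 0b 4e f4 42 9c 00.
XOR each byte with 0x5c: ac⊕5c=f0, 0b⊕5c=57, 4e⊕5c=12, f4⊕5c=a8, 42⊕5c=1e, 9c⊕5c=c0, 00⊕5c=5c.

f05712a81ec05c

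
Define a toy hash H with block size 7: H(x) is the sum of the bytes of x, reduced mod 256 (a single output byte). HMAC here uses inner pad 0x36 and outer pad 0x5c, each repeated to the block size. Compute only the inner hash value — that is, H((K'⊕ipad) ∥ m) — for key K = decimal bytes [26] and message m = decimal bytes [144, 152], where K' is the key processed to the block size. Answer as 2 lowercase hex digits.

Key decimal bytes [26] = 1a is 1 byte ≤ B = 7; zero-pad to 7 bytes: K' = 1a 00 00 00 00 00 00.
K' ⊕ ipad = 2c 36 36 36 36 36 36.
Inner input = 2c 36 36 36 36 36 36 ∥ 90 98.
Inner hash: sum = 44+54+54+54+54+54+54+144+152 = 664; mod 256 = 152 → 98.

98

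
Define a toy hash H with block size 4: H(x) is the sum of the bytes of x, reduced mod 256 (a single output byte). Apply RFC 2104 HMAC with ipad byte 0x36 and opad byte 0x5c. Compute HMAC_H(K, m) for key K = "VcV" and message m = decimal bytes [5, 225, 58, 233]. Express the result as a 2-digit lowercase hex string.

03

Key "VcV" = 56 63 56 is 3 bytes ≤ B = 4; zero-pad to 4 bytes: K' = 56 63 56 00.
K' ⊕ ipad = 60 55 60 36.  K' ⊕ opad = 0a 3f 0a 5c.
Inner input = (K'⊕ipad) ∥ m = 60 55 60 36 ∥ 05 e1 3a e9.
Inner hash: sum = 96+85+96+54+5+225+58+233 = 852; mod 256 = 84 → 54.
Outer input = (K'⊕opad) ∥ inner = 0a 3f 0a 5c ∥ 54.
Outer hash (tag): sum = 10+63+10+92+84 = 259; mod 256 = 3 → 03.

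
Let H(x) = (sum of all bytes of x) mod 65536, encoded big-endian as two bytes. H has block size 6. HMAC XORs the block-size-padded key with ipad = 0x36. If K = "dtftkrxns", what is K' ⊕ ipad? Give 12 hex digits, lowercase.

35de36363636

Key "dtftkrxns" = 64 74 66 74 6b 72 78 6e 73 is 9 bytes > B = 6, so hash it first: H(key) = 03 e8, then zero-pad to 6 bytes: K' = 03 e8 00 00 00 00.
XOR each byte with 0x36: 03⊕36=35, e8⊕36=de, 00⊕36=36, 00⊕36=36, 00⊕36=36, 00⊕36=36.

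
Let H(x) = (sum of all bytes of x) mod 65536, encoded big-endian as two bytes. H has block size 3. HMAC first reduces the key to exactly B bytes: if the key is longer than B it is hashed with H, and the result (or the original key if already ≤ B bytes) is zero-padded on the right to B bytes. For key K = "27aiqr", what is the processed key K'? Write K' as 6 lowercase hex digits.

|K| = 6 > B = 3, so first hash the key.
H(K): sum = 50+55+97+105+113+114 = 534 → 02 16.
Zero-pad H(K) = 02 16 to 3 bytes: K' = 02 16 00.

021600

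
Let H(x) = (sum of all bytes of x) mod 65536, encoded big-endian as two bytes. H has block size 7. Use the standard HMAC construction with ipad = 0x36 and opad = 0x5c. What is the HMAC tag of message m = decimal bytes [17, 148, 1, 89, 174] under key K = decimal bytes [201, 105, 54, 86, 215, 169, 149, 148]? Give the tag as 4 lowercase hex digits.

Key decimal bytes [201, 105, 54, 86, 215, 169, 149, 148] = c9 69 36 56 d7 a9 95 94 is 8 bytes > B = 7, so hash it first: H(key) = 04 67, then zero-pad to 7 bytes: K' = 04 67 00 00 00 00 00.
K' ⊕ ipad = 32 51 36 36 36 36 36.  K' ⊕ opad = 58 3b 5c 5c 5c 5c 5c.
Inner input = (K'⊕ipad) ∥ m = 32 51 36 36 36 36 36 ∥ 11 94 01 59 ae.
Inner hash: sum = 50+81+54+54+54+54+54+17+148+1+89+174 = 830 → 03 3e.
Outer input = (K'⊕opad) ∥ inner = 58 3b 5c 5c 5c 5c 5c ∥ 03 3e.
Outer hash (tag): sum = 88+59+92+92+92+92+92+3+62 = 672 → 02 a0.

02a0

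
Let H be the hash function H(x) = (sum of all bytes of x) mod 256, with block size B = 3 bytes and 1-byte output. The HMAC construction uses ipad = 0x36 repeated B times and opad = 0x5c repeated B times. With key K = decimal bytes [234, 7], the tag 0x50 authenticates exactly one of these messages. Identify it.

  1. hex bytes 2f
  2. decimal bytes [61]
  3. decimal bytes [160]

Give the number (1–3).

3

Key decimal bytes [234, 7] = ea 07 is 2 bytes ≤ B = 3; zero-pad to 3 bytes: K' = ea 07 00.
K' ⊕ ipad = dc 31 36; K' ⊕ opad = b6 5b 5c.
m1: inner = H(dc 31 36 2f) = 72; tag = H(b6 5b 5c 72) = df
m2: inner = H(dc 31 36 3d) = 80; tag = H(b6 5b 5c 80) = ed
m3: inner = H(dc 31 36 a0) = e3; tag = H(b6 5b 5c e3) = 50 ← matches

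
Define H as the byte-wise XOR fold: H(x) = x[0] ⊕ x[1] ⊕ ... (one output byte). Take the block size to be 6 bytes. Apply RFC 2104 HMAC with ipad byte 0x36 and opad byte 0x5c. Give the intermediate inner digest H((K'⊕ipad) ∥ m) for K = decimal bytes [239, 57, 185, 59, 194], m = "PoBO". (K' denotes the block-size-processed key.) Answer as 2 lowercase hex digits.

a4

Key decimal bytes [239, 57, 185, 59, 194] = ef 39 b9 3b c2 is 5 bytes ≤ B = 6; zero-pad to 6 bytes: K' = ef 39 b9 3b c2 00.
K' ⊕ ipad = d9 0f 8f 0d f4 36.
Inner input = d9 0f 8f 0d f4 36 ∥ 50 6f 42 4f.
Inner hash: XOR d9⊕0f⊕8f⊕0d⊕f4⊕36⊕50⊕6f⊕42⊕4f = a4.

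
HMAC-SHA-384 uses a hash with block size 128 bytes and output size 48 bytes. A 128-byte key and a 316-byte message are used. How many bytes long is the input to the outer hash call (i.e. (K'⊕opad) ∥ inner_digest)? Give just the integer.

Key is 128 ≤ 128 bytes, zero-padded: |K'| = 128.
Outer input = (K'⊕opad) ∥ H(inner) → 128 + 48 = 176 bytes.

176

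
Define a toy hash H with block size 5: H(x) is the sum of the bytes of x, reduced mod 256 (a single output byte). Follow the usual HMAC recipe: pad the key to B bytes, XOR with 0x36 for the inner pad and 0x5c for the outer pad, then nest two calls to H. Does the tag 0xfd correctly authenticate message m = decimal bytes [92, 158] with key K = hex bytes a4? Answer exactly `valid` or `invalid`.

invalid

Key hex bytes a4 is 1 byte ≤ B = 5; zero-pad to 5 bytes: K' = a4 00 00 00 00.
K' ⊕ ipad = 92 36 36 36 36; K' ⊕ opad = f8 5c 5c 5c 5c.
Inner hash: sum = 146+54+54+54+54+92+158 = 612; mod 256 = 100 → 64.
Outer hash (recomputed tag): sum = 248+92+92+92+92+100 = 716; mod 256 = 204 → cc.
Recomputed tag = cc; claimed = fd → mismatch.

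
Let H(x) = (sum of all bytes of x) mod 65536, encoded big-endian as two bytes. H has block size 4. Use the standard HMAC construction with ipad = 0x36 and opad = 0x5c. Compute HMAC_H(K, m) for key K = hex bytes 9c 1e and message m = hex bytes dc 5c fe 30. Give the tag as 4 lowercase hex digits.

Key hex bytes 9c 1e is 2 bytes ≤ B = 4; zero-pad to 4 bytes: K' = 9c 1e 00 00.
K' ⊕ ipad = aa 28 36 36.  K' ⊕ opad = c0 42 5c 5c.
Inner input = (K'⊕ipad) ∥ m = aa 28 36 36 ∥ dc 5c fe 30.
Inner hash: sum = 170+40+54+54+220+92+254+48 = 932 → 03 a4.
Outer input = (K'⊕opad) ∥ inner = c0 42 5c 5c ∥ 03 a4.
Outer hash (tag): sum = 192+66+92+92+3+164 = 609 → 02 61.

0261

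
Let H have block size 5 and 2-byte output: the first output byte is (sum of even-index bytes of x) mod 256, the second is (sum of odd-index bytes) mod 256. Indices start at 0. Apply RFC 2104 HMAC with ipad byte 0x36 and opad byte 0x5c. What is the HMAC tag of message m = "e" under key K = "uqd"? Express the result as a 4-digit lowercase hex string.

9f54

Key "uqd" = 75 71 64 is 3 bytes ≤ B = 5; zero-pad to 5 bytes: K' = 75 71 64 00 00.
K' ⊕ ipad = 43 47 52 36 36.  K' ⊕ opad = 29 2d 38 5c 5c.
Inner input = (K'⊕ipad) ∥ m = 43 47 52 36 36 ∥ 65.
Inner hash: even-index sum = 203 mod 256 = 203; odd-index sum = 226 mod 256 = 226 → cb e2.
Outer input = (K'⊕opad) ∥ inner = 29 2d 38 5c 5c ∥ cb e2.
Outer hash (tag): even-index sum = 415 mod 256 = 159; odd-index sum = 340 mod 256 = 84 → 9f 54.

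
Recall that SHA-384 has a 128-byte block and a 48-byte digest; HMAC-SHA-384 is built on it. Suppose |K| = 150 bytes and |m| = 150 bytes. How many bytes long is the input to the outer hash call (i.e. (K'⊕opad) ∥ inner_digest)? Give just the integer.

Key is 150 > 128 bytes, so it is hashed to 48 bytes then zero-padded to 128: |K'| = 128.
Outer input = (K'⊕opad) ∥ H(inner) → 128 + 48 = 176 bytes.

176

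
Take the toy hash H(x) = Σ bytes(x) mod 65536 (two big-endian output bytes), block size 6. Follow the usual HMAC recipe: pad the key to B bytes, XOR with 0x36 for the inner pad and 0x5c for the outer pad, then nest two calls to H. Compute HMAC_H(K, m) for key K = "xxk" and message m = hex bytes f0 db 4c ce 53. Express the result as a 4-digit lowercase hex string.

Key "xxk" = 78 78 6b is 3 bytes ≤ B = 6; zero-pad to 6 bytes: K' = 78 78 6b 00 00 00.
K' ⊕ ipad = 4e 4e 5d 36 36 36.  K' ⊕ opad = 24 24 37 5c 5c 5c.
Inner input = (K'⊕ipad) ∥ m = 4e 4e 5d 36 36 36 ∥ f0 db 4c ce 53.
Inner hash: sum = 78+78+93+54+54+54+240+219+76+206+83 = 1235 → 04 d3.
Outer input = (K'⊕opad) ∥ inner = 24 24 37 5c 5c 5c ∥ 04 d3.
Outer hash (tag): sum = 36+36+55+92+92+92+4+211 = 618 → 02 6a.

026a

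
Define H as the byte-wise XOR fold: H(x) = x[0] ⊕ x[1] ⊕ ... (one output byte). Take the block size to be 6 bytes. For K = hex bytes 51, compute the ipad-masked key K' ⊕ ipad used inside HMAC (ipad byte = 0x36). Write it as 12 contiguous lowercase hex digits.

Key hex bytes 51 is 1 byte ≤ B = 6; zero-pad to 6 bytes: K' = 51 00 00 00 00 00.
XOR each byte with 0x36: 51⊕36=67, 00⊕36=36, 00⊕36=36, 00⊕36=36, 00⊕36=36, 00⊕36=36.

673636363636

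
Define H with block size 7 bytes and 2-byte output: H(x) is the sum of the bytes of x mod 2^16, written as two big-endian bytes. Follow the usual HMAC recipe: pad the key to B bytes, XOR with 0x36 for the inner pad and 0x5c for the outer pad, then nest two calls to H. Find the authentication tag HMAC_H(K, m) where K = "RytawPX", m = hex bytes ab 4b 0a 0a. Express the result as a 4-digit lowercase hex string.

Key "RytawPX" = 52 79 74 61 77 50 58 is exactly B = 7 bytes: K' = 52 79 74 61 77 50 58.
K' ⊕ ipad = 64 4f 42 57 41 66 6e.  K' ⊕ opad = 0e 25 28 3d 2b 0c 04.
Inner input = (K'⊕ipad) ∥ m = 64 4f 42 57 41 66 6e ∥ ab 4b 0a 0a.
Inner hash: sum = 100+79+66+87+65+102+110+171+75+10+10 = 875 → 03 6b.
Outer input = (K'⊕opad) ∥ inner = 0e 25 28 3d 2b 0c 04 ∥ 03 6b.
Outer hash (tag): sum = 14+37+40+61+43+12+4+3+107 = 321 → 01 41.

0141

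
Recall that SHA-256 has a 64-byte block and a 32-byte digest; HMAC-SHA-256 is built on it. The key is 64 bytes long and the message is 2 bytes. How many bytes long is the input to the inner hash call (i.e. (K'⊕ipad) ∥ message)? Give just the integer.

66

Key is 64 ≤ 64 bytes, zero-padded: |K'| = 64.
Inner input = (K'⊕ipad) ∥ m → 64 + 2 = 66 bytes.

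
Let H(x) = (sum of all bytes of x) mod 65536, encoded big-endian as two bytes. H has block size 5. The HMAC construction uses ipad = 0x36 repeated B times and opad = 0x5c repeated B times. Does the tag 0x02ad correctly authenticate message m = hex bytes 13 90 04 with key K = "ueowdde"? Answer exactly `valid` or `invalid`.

Key "ueowdde" = 75 65 6f 77 64 64 65 is 7 bytes > B = 5, so hash it first: H(key) = 02 ed, then zero-pad to 5 bytes: K' = 02 ed 00 00 00.
K' ⊕ ipad = 34 db 36 36 36; K' ⊕ opad = 5e b1 5c 5c 5c.
Inner hash: sum = 52+219+54+54+54+19+144+4 = 600 → 02 58.
Outer hash (recomputed tag): sum = 94+177+92+92+92+2+88 = 637 → 02 7d.
Recomputed tag = 027d; claimed = 02ad → mismatch.

invalid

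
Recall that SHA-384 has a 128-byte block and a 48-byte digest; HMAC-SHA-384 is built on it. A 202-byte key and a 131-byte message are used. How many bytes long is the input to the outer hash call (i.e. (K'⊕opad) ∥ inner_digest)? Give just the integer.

Key is 202 > 128 bytes, so it is hashed to 48 bytes then zero-padded to 128: |K'| = 128.
Outer input = (K'⊕opad) ∥ H(inner) → 128 + 48 = 176 bytes.

176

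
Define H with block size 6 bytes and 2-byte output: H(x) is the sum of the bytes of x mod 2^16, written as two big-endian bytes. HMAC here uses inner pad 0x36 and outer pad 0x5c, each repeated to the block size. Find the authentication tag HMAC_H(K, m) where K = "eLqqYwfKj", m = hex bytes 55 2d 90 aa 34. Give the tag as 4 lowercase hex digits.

0239

Key "eLqqYwfKj" = 65 4c 71 71 59 77 66 4b 6a is 9 bytes > B = 6, so hash it first: H(key) = 03 7e, then zero-pad to 6 bytes: K' = 03 7e 00 00 00 00.
K' ⊕ ipad = 35 48 36 36 36 36.  K' ⊕ opad = 5f 22 5c 5c 5c 5c.
Inner input = (K'⊕ipad) ∥ m = 35 48 36 36 36 36 ∥ 55 2d 90 aa 34.
Inner hash: sum = 53+72+54+54+54+54+85+45+144+170+52 = 837 → 03 45.
Outer input = (K'⊕opad) ∥ inner = 5f 22 5c 5c 5c 5c ∥ 03 45.
Outer hash (tag): sum = 95+34+92+92+92+92+3+69 = 569 → 02 39.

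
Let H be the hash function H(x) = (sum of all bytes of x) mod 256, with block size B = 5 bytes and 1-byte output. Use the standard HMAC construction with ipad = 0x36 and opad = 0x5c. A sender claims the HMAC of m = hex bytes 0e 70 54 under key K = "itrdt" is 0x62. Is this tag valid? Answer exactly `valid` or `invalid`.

invalid

Key "itrdt" = 69 74 72 64 74 is exactly B = 5 bytes: K' = 69 74 72 64 74.
K' ⊕ ipad = 5f 42 44 52 42; K' ⊕ opad = 35 28 2e 38 28.
Inner hash: sum = 95+66+68+82+66+14+112+84 = 587; mod 256 = 75 → 4b.
Outer hash (recomputed tag): sum = 53+40+46+56+40+75 = 310; mod 256 = 54 → 36.
Recomputed tag = 36; claimed = 62 → mismatch.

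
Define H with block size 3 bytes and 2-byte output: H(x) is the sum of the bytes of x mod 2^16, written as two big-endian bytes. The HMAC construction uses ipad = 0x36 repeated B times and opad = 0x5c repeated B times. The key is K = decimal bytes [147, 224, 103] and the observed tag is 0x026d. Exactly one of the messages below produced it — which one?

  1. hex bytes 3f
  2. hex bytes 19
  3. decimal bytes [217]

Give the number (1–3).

3

Key decimal bytes [147, 224, 103] = 93 e0 67 is exactly B = 3 bytes: K' = 93 e0 67.
K' ⊕ ipad = a5 d6 51; K' ⊕ opad = cf bc 3b.
m1: inner = H(a5 d6 51 3f) = 02 0b; tag = H(cf bc 3b 02 0b) = 01d3
m2: inner = H(a5 d6 51 19) = 01 e5; tag = H(cf bc 3b 01 e5) = 02ac
m3: inner = H(a5 d6 51 d9) = 02 a5; tag = H(cf bc 3b 02 a5) = 026d ← matches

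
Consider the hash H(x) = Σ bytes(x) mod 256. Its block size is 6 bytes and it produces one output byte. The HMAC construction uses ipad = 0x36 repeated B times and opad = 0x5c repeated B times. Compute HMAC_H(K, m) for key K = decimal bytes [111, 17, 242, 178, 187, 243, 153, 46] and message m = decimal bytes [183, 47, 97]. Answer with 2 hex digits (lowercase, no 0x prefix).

95

Key decimal bytes [111, 17, 242, 178, 187, 243, 153, 46] = 6f 11 f2 b2 bb f3 99 2e is 8 bytes > B = 6, so hash it first: H(key) = 99, then zero-pad to 6 bytes: K' = 99 00 00 00 00 00.
K' ⊕ ipad = af 36 36 36 36 36.  K' ⊕ opad = c5 5c 5c 5c 5c 5c.
Inner input = (K'⊕ipad) ∥ m = af 36 36 36 36 36 ∥ b7 2f 61.
Inner hash: sum = 175+54+54+54+54+54+183+47+97 = 772; mod 256 = 4 → 04.
Outer input = (K'⊕opad) ∥ inner = c5 5c 5c 5c 5c 5c ∥ 04.
Outer hash (tag): sum = 197+92+92+92+92+92+4 = 661; mod 256 = 149 → 95.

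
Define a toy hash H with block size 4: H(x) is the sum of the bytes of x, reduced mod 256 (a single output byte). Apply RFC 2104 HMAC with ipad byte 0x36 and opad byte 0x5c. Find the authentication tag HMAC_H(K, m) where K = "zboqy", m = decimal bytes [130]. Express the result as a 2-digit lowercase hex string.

Key "zboqy" = 7a 62 6f 71 79 is 5 bytes > B = 4, so hash it first: H(key) = 35, then zero-pad to 4 bytes: K' = 35 00 00 00.
K' ⊕ ipad = 03 36 36 36.  K' ⊕ opad = 69 5c 5c 5c.
Inner input = (K'⊕ipad) ∥ m = 03 36 36 36 ∥ 82.
Inner hash: sum = 3+54+54+54+130 = 295; mod 256 = 39 → 27.
Outer input = (K'⊕opad) ∥ inner = 69 5c 5c 5c ∥ 27.
Outer hash (tag): sum = 105+92+92+92+39 = 420; mod 256 = 164 → a4.

a4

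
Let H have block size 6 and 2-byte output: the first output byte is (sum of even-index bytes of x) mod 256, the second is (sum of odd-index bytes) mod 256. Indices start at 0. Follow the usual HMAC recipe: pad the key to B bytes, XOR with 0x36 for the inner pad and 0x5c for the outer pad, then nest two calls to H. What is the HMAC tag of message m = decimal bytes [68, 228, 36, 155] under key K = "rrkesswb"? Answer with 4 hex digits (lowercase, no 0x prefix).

182d

Key "rrkesswb" = 72 72 6b 65 73 73 77 62 is 8 bytes > B = 6, so hash it first: H(key) = c7 ac, then zero-pad to 6 bytes: K' = c7 ac 00 00 00 00.
K' ⊕ ipad = f1 9a 36 36 36 36.  K' ⊕ opad = 9b f0 5c 5c 5c 5c.
Inner input = (K'⊕ipad) ∥ m = f1 9a 36 36 36 36 ∥ 44 e4 24 9b.
Inner hash: even-index sum = 453 mod 256 = 197; odd-index sum = 645 mod 256 = 133 → c5 85.
Outer input = (K'⊕opad) ∥ inner = 9b f0 5c 5c 5c 5c ∥ c5 85.
Outer hash (tag): even-index sum = 536 mod 256 = 24; odd-index sum = 557 mod 256 = 45 → 18 2d.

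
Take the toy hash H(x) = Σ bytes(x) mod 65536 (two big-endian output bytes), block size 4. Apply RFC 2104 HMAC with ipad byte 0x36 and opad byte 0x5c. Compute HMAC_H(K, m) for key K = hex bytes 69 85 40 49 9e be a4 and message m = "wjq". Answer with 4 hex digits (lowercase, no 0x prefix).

Key hex bytes 69 85 40 49 9e be a4 is 7 bytes > B = 4, so hash it first: H(key) = 03 77, then zero-pad to 4 bytes: K' = 03 77 00 00.
K' ⊕ ipad = 35 41 36 36.  K' ⊕ opad = 5f 2b 5c 5c.
Inner input = (K'⊕ipad) ∥ m = 35 41 36 36 ∥ 77 6a 71.
Inner hash: sum = 53+65+54+54+119+106+113 = 564 → 02 34.
Outer input = (K'⊕opad) ∥ inner = 5f 2b 5c 5c ∥ 02 34.
Outer hash (tag): sum = 95+43+92+92+2+52 = 376 → 01 78.

0178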